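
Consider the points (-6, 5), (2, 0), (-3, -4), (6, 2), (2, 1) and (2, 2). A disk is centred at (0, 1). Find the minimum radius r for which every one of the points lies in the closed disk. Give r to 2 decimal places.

7.21

The required radius is the distance from (0, 1) to the farthest point.
Squared distances: 52, 5, 34, 37, 4, 5.
Maximum is 52, attained at (-6, 5).
r = √52 ≈ 7.21.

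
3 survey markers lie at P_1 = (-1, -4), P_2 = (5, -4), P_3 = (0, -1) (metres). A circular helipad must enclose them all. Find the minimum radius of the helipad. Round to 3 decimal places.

Side lengths²: P_1P_2² = 36, P_1P_3² = 10, P_2P_3² = 34.
Since P_1P_2² = 36 < 34 + 10 = 44, the triangle is acute, so the smallest enclosing circle is the circumcircle.
Circumcentre = (2, -10/3), r² = 85/9.
r = √(85/9) ≈ 3.073.

3.073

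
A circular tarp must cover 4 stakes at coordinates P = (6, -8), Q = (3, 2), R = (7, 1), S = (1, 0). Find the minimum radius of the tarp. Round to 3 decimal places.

5.220

The minimum enclosing circle of a finite set is fixed by two of the points (as a diameter) or three (as a circumcircle).
The farthest pair is P–Q with squared distance 109. The circle on this segment as diameter has centre (4.5, -3) and r² = 109/4 = 27.25.
Check R: distance² to centre = 22.25 ≤ 27.25, so it lies inside.
All remaining points lie in this disk, and no smaller disk contains both endpoints, so this is the minimum enclosing circle.
r = √(27.25) ≈ 5.220.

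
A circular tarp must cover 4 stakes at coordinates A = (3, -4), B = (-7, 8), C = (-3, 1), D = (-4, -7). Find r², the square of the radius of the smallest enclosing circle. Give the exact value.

The minimum enclosing circle of a finite set is fixed by two of the points (as a diameter) or three (as a circumcircle).
The minimum enclosing circle is determined by three boundary points: A, B, D.
Their circumcentre is (-62/19, 18/19) with r² = 22997/361.
The farthest remaining point C is at distance² 26/361 ≤ 22997/361.

22997/361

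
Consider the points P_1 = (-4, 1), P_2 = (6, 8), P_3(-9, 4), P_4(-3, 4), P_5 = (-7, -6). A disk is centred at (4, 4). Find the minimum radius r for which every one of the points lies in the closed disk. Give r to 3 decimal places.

14.866

The required radius is the distance from (4, 4) to the farthest point.
Squared distances: 73, 20, 169, 49, 221.
Maximum is 221, attained at P_5.
r = √221 ≈ 14.866.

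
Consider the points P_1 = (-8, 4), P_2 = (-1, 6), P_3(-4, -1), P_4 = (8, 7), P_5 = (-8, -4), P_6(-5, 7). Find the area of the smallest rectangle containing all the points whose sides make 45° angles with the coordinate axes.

175.5

In coordinates u = x + y, v = x − y the rectangle is axis-aligned; the map (x,y)→(u,v) scales areas by 2.
u-values: -4, 5, -5, 15, -12, 2; range = 15 − (-12) = 27.
v-values: -12, -7, -3, 1, -4, -12; range = 1 − (-12) = 13.
Area = (27 × 13) / 2 = 175.5.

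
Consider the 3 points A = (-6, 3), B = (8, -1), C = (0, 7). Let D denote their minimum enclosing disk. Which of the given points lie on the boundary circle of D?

A, B

Side lengths²: AB² = 212, AC² = 52, BC² = 128.
Since AB² = 212 ≥ 128 + 52 = 180, the angle opposite AB is not acute, so the smallest enclosing circle has AB as diameter.
Centre = midpoint of AB = (1, 1), r² = 212/4 = 53.
The points at distance exactly r from the centre are A, B — 2 points.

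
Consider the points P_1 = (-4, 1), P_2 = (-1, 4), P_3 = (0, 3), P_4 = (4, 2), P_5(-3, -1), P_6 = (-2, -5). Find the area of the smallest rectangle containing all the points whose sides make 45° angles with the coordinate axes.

In coordinates u = x + y, v = x − y the rectangle is axis-aligned; the map (x,y)→(u,v) scales areas by 2.
u-values: -3, 3, 3, 6, -4, -7; range = 6 − (-7) = 13.
v-values: -5, -5, -3, 2, -2, 3; range = 3 − (-5) = 8.
Area = (13 × 8) / 2 = 52.

52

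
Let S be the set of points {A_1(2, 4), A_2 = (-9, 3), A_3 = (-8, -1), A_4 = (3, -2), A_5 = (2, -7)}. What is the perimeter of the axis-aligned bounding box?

Width = max x − min x = 3 − (-9) = 12.
Height = max y − min y = 4 − (-7) = 11.
Perimeter = 2(12 + 11) = 46.

46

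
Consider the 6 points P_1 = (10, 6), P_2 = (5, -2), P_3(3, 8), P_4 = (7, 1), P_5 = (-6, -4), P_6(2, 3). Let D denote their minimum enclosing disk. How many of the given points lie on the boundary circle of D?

2

A smallest enclosing disk is always determined by at most three of the input points on its boundary.
The farthest pair is P_1–P_5 with squared distance 356. The circle on this segment as diameter has centre (2, 1) and r² = 356/4 = 89.
Check P_2: distance² to centre = 18 ≤ 89, so it lies inside.
All remaining points lie in this disk, and no smaller disk contains both endpoints, so this is the minimum enclosing circle.
The points at distance exactly r from the centre are P_1, P_5 — 2 points.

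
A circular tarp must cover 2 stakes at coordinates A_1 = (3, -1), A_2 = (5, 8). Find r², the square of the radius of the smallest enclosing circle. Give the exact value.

The smallest circle enclosing two points has them as diameter endpoints.
Centre = midpoint = (4, 3.5); r² = |A_1A_2|²/4 = 85/4 = 21.25.

21.25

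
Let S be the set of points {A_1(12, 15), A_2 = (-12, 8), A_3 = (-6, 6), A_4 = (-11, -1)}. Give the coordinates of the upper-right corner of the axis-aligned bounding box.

(12, 15)

x-range [-12, 12], y-range [-1, 15].
The upper-right corner is (12, 15).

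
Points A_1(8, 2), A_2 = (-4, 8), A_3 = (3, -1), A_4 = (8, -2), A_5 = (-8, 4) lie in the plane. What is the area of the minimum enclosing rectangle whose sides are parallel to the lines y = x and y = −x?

154

In coordinates u = x + y, v = x − y the rectangle is axis-aligned; the map (x,y)→(u,v) scales areas by 2.
u-values: 10, 4, 2, 6, -4; range = 10 − (-4) = 14.
v-values: 6, -12, 4, 10, -12; range = 10 − (-12) = 22.
Area = (14 × 22) / 2 = 154.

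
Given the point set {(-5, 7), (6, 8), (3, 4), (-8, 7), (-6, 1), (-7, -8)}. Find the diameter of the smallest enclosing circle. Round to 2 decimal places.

20.62

The minimum enclosing circle of a finite set is fixed by two of the points (as a diameter) or three (as a circumcircle).
The farthest pair is (6, 8)–(-7, -8) with squared distance 425. The circle on this segment as diameter has centre (-0.5, 0) and r² = 425/4 = 106.25.
Check (-5, 7): distance² to centre = 69.25 ≤ 106.25, so it lies inside.
All remaining points lie in this disk, and no smaller disk contains both endpoints, so this is the minimum enclosing circle.
Diameter = 2r = 2√(106.25) ≈ 20.62.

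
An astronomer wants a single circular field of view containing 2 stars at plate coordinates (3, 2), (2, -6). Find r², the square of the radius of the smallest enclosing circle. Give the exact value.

16.25

The smallest circle enclosing two points has them as diameter endpoints.
Centre = midpoint = (2.5, -2); r² = |(3, 2)−(2, -6)|²/4 = 65/4 = 16.25.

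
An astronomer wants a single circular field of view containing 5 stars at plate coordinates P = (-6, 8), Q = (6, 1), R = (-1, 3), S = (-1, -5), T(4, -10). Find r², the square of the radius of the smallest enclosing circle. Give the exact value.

The farthest pair is P–T with squared distance 424. The circle on this segment as diameter has centre (-1, -1) and r² = 424/4 = 106.
Check Q: distance² to centre = 53 ≤ 106, so it lies inside.
All remaining points lie in this disk, and no smaller disk contains both endpoints, so this is the minimum enclosing circle.

106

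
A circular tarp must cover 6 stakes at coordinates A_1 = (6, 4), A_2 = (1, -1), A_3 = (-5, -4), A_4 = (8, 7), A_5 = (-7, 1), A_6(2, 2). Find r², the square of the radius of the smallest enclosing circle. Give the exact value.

The farthest pair is A_3–A_4 with squared distance 290. The circle on this segment as diameter has centre (1.5, 1.5) and r² = 290/4 = 72.5.
Check A_1: distance² to centre = 26.5 ≤ 72.5, so it lies inside.
All remaining points lie in this disk, and no smaller disk contains both endpoints, so this is the minimum enclosing circle.

72.5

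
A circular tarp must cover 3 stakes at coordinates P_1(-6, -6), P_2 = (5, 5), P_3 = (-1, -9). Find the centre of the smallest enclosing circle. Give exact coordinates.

Side lengths²: P_1P_2² = 242, P_1P_3² = 34, P_2P_3² = 232.
Since P_1P_2² = 242 < 232 + 34 = 266, the triangle is acute, so the smallest enclosing circle is the circumcircle.
Circumcentre = (0.25, -1.25), r² = 61.625.
Centre = (0.25, -1.25).

(0.25, -1.25)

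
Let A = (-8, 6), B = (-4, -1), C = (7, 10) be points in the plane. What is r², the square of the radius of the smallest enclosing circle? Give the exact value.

Side lengths²: AB² = 65, AC² = 241, BC² = 242.
Since BC² = 242 < 241 + 65 = 306, the triangle is acute, so the smallest enclosing circle is the circumcircle.
Circumcentre = (1/22, 131/22), r² = 15665/242.

15665/242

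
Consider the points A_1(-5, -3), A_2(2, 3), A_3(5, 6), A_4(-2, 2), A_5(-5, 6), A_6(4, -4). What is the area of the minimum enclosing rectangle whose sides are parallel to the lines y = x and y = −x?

In coordinates u = x + y, v = x − y the rectangle is axis-aligned; the map (x,y)→(u,v) scales areas by 2.
u-values: -8, 5, 11, 0, 1, 0; range = 11 − (-8) = 19.
v-values: -2, -1, -1, -4, -11, 8; range = 8 − (-11) = 19.
Area = (19 × 19) / 2 = 180.5.

180.5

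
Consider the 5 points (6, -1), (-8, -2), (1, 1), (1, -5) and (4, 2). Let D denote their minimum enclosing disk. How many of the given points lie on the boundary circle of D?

By Welzl's lemma the MEC is supported by two points (diametrically opposite) or three points (on a circumcircle).
The farthest pair is (6, -1)–(-8, -2) with squared distance 197. The circle on this segment as diameter has centre (-1, -1.5) and r² = 197/4 = 49.25.
Check (1, 1): distance² to centre = 10.25 ≤ 49.25, so it lies inside.
All remaining points lie in this disk, and no smaller disk contains both endpoints, so this is the minimum enclosing circle.
The points at distance exactly r from the centre are (6, -1), (-8, -2) — 2 points.

2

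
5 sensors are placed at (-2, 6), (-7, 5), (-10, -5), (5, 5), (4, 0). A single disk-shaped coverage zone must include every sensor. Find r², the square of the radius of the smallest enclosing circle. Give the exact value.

A smallest enclosing disk is always determined by at most three of the input points on its boundary.
The farthest pair is (-10, -5)–(5, 5) with squared distance 325. The circle on this segment as diameter has centre (-2.5, 0) and r² = 325/4 = 81.25.
Check (-2, 6): distance² to centre = 36.25 ≤ 81.25, so it lies inside.
All remaining points lie in this disk, and no smaller disk contains both endpoints, so this is the minimum enclosing circle.

81.25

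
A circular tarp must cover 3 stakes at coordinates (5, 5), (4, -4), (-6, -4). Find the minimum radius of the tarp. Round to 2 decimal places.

7.11

Call the three points A, B, C in the order given.
Side lengths²: AB² = 82, AC² = 202, BC² = 100.
Since AC² = 202 ≥ 100 + 82 = 182, the angle opposite AC is not acute, so the smallest enclosing circle has AC as diameter.
Centre = midpoint of AC = (-0.5, 0.5), r² = 202/4 = 50.5.
r = √(50.5) ≈ 7.11.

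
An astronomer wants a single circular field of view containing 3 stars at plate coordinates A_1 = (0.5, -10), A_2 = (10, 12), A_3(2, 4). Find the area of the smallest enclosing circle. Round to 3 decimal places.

451.015

Side lengths²: A_1A_2² = 574.25, A_1A_3² = 198.25, A_2A_3² = 128.
Since A_1A_2² = 574.25 ≥ 198.25 + 128 = 326.25, the angle opposite A_1A_2 is not acute, so the smallest enclosing circle has A_1A_2 as diameter.
Centre = midpoint of A_1A_2 = (5.25, 1), r² = 574.25/4 = 143.5625.
Area = π·r² = π·143.5625 ≈ 451.015.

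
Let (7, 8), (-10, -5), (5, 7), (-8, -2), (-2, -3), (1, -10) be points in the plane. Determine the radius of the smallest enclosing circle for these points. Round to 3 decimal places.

10.760

The minimum enclosing circle of a finite set is fixed by two of the points (as a diameter) or three (as a circumcircle).
The minimum enclosing circle is determined by three boundary points: (7, 8), (-10, -5), (1, -10).
Their circumcentre is (-31/38, 23/38) with r² = 83585/722.
The farthest remaining point (5, 7) is at distance² 53945/722 ≤ 83585/722.
r = √(83585/722) ≈ 10.760.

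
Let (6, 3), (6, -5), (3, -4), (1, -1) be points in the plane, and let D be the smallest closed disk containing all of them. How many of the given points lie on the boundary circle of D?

The minimum enclosing circle is determined by three boundary points: (6, 3), (6, -5), (1, -1).
Their circumcentre is (5.1, -1) with r² = 16.81.
The farthest remaining point (3, -4) is at distance² 13.41 ≤ 16.81.
The points at distance exactly r from the centre are (6, 3), (6, -5), (1, -1) — 3 points.

3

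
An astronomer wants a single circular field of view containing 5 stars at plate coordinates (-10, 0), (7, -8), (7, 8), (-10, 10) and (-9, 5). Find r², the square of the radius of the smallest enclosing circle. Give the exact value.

153.25

By Welzl's lemma the MEC is supported by two points (diametrically opposite) or three points (on a circumcircle).
The farthest pair is (7, -8)–(-10, 10) with squared distance 613. The circle on this segment as diameter has centre (-1.5, 1) and r² = 613/4 = 153.25.
Check (-10, 0): distance² to centre = 73.25 ≤ 153.25, so it lies inside.
All remaining points lie in this disk, and no smaller disk contains both endpoints, so this is the minimum enclosing circle.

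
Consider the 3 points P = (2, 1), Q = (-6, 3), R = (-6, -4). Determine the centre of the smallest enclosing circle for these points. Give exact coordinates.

(-2.625, -0.5)

Side lengths²: PQ² = 68, PR² = 89, QR² = 49.
Since PR² = 89 < 68 + 49 = 117, the triangle is acute, so the smallest enclosing circle is the circumcircle.
Circumcentre = (-2.625, -0.5), r² = 23.640625.
Centre = (-2.625, -0.5).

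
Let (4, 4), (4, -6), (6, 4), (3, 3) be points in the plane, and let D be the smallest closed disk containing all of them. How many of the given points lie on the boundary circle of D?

A smallest enclosing disk is always determined by at most three of the input points on its boundary.
The farthest pair is (4, -6)–(6, 4) with squared distance 104. The circle on this segment as diameter has centre (5, -1) and r² = 104/4 = 26.
Check (4, 4): distance² to centre = 26 ≤ 26, so it lies inside.
All remaining points lie in this disk, and no smaller disk contains both endpoints, so this is the minimum enclosing circle.
The points at distance exactly r from the centre are (4, 4), (4, -6), (6, 4) — 3 points.

3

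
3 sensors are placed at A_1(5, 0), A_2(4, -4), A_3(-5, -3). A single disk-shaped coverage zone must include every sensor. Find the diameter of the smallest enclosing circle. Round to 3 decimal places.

10.440

Side lengths²: A_1A_2² = 17, A_1A_3² = 109, A_2A_3² = 82.
Since A_1A_3² = 109 ≥ 82 + 17 = 99, the angle opposite A_1A_3 is not acute, so the smallest enclosing circle has A_1A_3 as diameter.
Centre = midpoint of A_1A_3 = (0, -1.5), r² = 109/4 = 27.25.
Diameter = 2r = 2√(27.25) ≈ 10.440.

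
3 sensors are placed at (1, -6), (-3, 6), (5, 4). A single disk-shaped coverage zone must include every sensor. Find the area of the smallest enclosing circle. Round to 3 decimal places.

Call the three points A, B, C in the order given.
Side lengths²: AB² = 160, AC² = 116, BC² = 68.
Since AB² = 160 < 116 + 68 = 184, the triangle is acute, so the smallest enclosing circle is the circumcircle.
Circumcentre = (-2/11, 3/11), r² = 4930/121.
Area = π·r² = π·4930/121 ≈ 128.000.

128.000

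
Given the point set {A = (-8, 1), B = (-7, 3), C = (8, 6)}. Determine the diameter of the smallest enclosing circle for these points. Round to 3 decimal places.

Side lengths²: AB² = 5, AC² = 281, BC² = 234.
Since AC² = 281 ≥ 234 + 5 = 239, the angle opposite AC is not acute, so the smallest enclosing circle has AC as diameter.
Centre = midpoint of AC = (0, 3.5), r² = 281/4 = 70.25.
Diameter = 2r = 2√(70.25) ≈ 16.763.

16.763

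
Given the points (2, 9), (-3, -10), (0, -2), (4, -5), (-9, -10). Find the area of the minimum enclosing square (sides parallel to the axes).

The bounding box has width 13 and height 19.
An axis-aligned square enclosing the set must have side ≥ max(width, height).
So the minimum side is max(13, 19) = 19.
Area = 19² = 361.

361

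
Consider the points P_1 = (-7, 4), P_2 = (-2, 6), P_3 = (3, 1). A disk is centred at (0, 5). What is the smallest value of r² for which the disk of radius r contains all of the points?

50

The required radius is the distance from (0, 5) to the farthest point.
Squared distances: 50, 5, 25.
Maximum is 50, attained at P_1.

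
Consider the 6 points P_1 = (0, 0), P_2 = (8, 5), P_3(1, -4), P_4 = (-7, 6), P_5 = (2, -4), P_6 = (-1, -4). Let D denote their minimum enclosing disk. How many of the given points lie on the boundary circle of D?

3

A smallest enclosing disk is always determined by at most three of the input points on its boundary.
The minimum enclosing circle is determined by three boundary points: P_2, P_4, P_5.
Their circumcentre is (35/94, 337/94) with r² = 265889/4418.
The farthest remaining point P_6 is at distance² 262505/4418 ≤ 265889/4418.
The points at distance exactly r from the centre are P_2, P_4, P_5 — 3 points.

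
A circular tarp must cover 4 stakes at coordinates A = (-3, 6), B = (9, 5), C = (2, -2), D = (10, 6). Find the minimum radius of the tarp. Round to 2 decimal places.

6.67

The minimum enclosing circle is determined by three boundary points: A, C, D.
Their circumcentre is (3.5, 4.5) with r² = 44.5.
The farthest remaining point B is at distance² 30.5 ≤ 44.5.
r = √(44.5) ≈ 6.67.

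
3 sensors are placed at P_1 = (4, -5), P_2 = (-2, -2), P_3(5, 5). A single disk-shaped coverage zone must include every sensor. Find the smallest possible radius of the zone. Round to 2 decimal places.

5.30

Side lengths²: P_1P_2² = 45, P_1P_3² = 101, P_2P_3² = 98.
Since P_1P_3² = 101 < 98 + 45 = 143, the triangle is acute, so the smallest enclosing circle is the circumcircle.
Circumcentre = (17/6, 1/6), r² = 505/18.
r = √(505/18) ≈ 5.30.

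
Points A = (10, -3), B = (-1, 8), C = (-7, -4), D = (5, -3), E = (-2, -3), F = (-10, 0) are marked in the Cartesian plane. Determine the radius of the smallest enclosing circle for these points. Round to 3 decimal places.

By Welzl's lemma the MEC is supported by two points (diametrically opposite) or three points (on a circumcircle).
The farthest pair is A–F with squared distance 409. The circle on this segment as diameter has centre (0, -1.5) and r² = 409/4 = 102.25.
Check B: distance² to centre = 91.25 ≤ 102.25, so it lies inside.
All remaining points lie in this disk, and no smaller disk contains both endpoints, so this is the minimum enclosing circle.
r = √(102.25) ≈ 10.112.

10.112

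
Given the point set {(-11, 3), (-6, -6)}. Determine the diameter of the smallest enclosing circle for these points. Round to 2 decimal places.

The smallest circle enclosing two points has them as diameter endpoints.
Centre = midpoint = (-8.5, -1.5); r² = |(-11, 3)−(-6, -6)|²/4 = 106/4 = 26.5.
Diameter = 2r = 2√(26.5) ≈ 10.30.

10.30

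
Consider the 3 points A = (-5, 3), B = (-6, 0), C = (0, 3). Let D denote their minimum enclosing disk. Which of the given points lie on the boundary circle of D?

Side lengths²: AB² = 10, AC² = 25, BC² = 45.
Since BC² = 45 ≥ 25 + 10 = 35, the angle opposite BC is not acute, so the smallest enclosing circle has BC as diameter.
Centre = midpoint of BC = (-3, 1.5), r² = 45/4 = 11.25.
The points at distance exactly r from the centre are B, C — 2 points.

B, C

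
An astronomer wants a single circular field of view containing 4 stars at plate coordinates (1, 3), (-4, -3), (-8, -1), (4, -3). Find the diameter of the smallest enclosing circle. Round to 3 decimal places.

12.166

A smallest enclosing disk is always determined by at most three of the input points on its boundary.
The farthest pair is (-8, -1)–(4, -3) with squared distance 148. The circle on this segment as diameter has centre (-2, -2) and r² = 148/4 = 37.
Check (1, 3): distance² to centre = 34 ≤ 37, so it lies inside.
All remaining points lie in this disk, and no smaller disk contains both endpoints, so this is the minimum enclosing circle.
Diameter = 2r = 2√37 ≈ 12.166.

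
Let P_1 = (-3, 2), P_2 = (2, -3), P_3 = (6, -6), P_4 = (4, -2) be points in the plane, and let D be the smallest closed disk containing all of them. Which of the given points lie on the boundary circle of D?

A smallest enclosing disk is always determined by at most three of the input points on its boundary.
The farthest pair is P_1–P_3 with squared distance 145. The circle on this segment as diameter has centre (1.5, -2) and r² = 145/4 = 36.25.
Check P_2: distance² to centre = 1.25 ≤ 36.25, so it lies inside.
All remaining points lie in this disk, and no smaller disk contains both endpoints, so this is the minimum enclosing circle.
The points at distance exactly r from the centre are P_1, P_3 — 2 points.

P_1, P_3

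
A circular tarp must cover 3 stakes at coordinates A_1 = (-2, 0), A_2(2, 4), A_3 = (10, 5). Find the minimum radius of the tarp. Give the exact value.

Side lengths²: A_1A_2² = 32, A_1A_3² = 169, A_2A_3² = 65.
Since A_1A_3² = 169 ≥ 65 + 32 = 97, the angle opposite A_1A_3 is not acute, so the smallest enclosing circle has A_1A_3 as diameter.
Centre = midpoint of A_1A_3 = (4, 2.5), r² = 169/4 = 42.25.
r = √(42.25) = 6.5.

6.5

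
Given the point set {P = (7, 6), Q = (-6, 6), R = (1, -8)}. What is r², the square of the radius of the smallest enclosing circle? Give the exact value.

72.5

Side lengths²: PQ² = 169, PR² = 232, QR² = 245.
Since QR² = 245 < 232 + 169 = 401, the triangle is acute, so the smallest enclosing circle is the circumcircle.
Circumcentre = (0.5, 0.5), r² = 72.5.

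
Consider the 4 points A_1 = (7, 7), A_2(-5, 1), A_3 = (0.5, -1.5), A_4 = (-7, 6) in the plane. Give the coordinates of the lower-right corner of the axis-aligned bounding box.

x-range [-7, 7], y-range [-1.5, 7].
The lower-right corner is (7, -1.5).

(7, -1.5)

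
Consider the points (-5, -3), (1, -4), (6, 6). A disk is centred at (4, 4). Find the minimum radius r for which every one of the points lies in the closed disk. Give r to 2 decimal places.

The required radius is the distance from (4, 4) to the farthest point.
Squared distances: 130, 73, 8.
Maximum is 130, attained at (-5, -3).
r = √130 ≈ 11.40.

11.40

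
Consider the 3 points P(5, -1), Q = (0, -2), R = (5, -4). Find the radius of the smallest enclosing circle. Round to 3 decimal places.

2.746

Side lengths²: PQ² = 26, PR² = 9, QR² = 29.
Since QR² = 29 < 26 + 9 = 35, the triangle is acute, so the smallest enclosing circle is the circumcircle.
Circumcentre = (2.7, -2.5), r² = 7.54.
r = √(7.54) ≈ 2.746.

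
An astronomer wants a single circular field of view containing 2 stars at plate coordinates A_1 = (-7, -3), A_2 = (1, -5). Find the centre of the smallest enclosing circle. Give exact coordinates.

The smallest circle enclosing two points has them as diameter endpoints.
Centre = midpoint = (-3, -4); r² = |A_1A_2|²/4 = 68/4 = 17.
Centre = (-3, -4).

(-3, -4)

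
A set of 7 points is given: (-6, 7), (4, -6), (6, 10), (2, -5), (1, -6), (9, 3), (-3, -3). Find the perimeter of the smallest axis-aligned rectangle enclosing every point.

Width = max x − min x = 9 − (-6) = 15.
Height = max y − min y = 10 − (-6) = 16.
Perimeter = 2(15 + 16) = 62.

62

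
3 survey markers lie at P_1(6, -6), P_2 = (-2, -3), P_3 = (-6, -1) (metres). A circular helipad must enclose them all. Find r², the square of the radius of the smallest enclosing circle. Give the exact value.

42.25

Side lengths²: P_1P_2² = 73, P_1P_3² = 169, P_2P_3² = 20.
Since P_1P_3² = 169 ≥ 73 + 20 = 93, the angle opposite P_1P_3 is not acute, so the smallest enclosing circle has P_1P_3 as diameter.
Centre = midpoint of P_1P_3 = (0, -3.5), r² = 169/4 = 42.25.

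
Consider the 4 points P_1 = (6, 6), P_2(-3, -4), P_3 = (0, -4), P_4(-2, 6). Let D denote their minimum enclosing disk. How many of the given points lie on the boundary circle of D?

The farthest pair is P_1–P_2 with squared distance 181. The circle on this segment as diameter has centre (1.5, 1) and r² = 181/4 = 45.25.
Check P_3: distance² to centre = 27.25 ≤ 45.25, so it lies inside.
All remaining points lie in this disk, and no smaller disk contains both endpoints, so this is the minimum enclosing circle.
The points at distance exactly r from the centre are P_1, P_2 — 2 points.

2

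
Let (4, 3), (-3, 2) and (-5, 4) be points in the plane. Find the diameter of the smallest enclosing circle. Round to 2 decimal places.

9.06

Call the three points A, B, C in the order given.
Side lengths²: AB² = 50, AC² = 82, BC² = 8.
Since AC² = 82 ≥ 50 + 8 = 58, the angle opposite AC is not acute, so the smallest enclosing circle has AC as diameter.
Centre = midpoint of AC = (-0.5, 3.5), r² = 82/4 = 20.5.
Diameter = 2r = 2√(20.5) ≈ 9.06.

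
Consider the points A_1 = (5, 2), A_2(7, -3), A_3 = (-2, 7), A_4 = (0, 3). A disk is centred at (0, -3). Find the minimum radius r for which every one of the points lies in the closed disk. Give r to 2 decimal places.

The required radius is the distance from (0, -3) to the farthest point.
Squared distances: 50, 49, 104, 36.
Maximum is 104, attained at A_3.
r = √104 ≈ 10.20.

10.20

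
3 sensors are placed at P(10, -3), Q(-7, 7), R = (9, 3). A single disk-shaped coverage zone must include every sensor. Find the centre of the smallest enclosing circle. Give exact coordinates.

(1.5, 2)

Side lengths²: PQ² = 389, PR² = 37, QR² = 272.
Since PQ² = 389 ≥ 272 + 37 = 309, the angle opposite PQ is not acute, so the smallest enclosing circle has PQ as diameter.
Centre = midpoint of PQ = (1.5, 2), r² = 389/4 = 97.25.
Centre = (1.5, 2).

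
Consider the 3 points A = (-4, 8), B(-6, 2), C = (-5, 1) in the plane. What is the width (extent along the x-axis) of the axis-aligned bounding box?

2

max x = -4, min x = -6, so width = 2.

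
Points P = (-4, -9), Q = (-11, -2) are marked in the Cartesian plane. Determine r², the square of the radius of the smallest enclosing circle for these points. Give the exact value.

24.5

The smallest circle enclosing two points has them as diameter endpoints.
Centre = midpoint = (-7.5, -5.5); r² = |PQ|²/4 = 98/4 = 24.5.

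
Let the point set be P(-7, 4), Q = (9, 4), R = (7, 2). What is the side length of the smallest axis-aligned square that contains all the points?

The bounding box has width 16 and height 2.
An axis-aligned square enclosing the set must have side ≥ max(width, height).
So the minimum side is max(16, 2) = 16.

16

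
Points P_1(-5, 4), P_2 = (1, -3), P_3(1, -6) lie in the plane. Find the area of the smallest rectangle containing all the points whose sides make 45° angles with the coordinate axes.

In coordinates u = x + y, v = x − y the rectangle is axis-aligned; the map (x,y)→(u,v) scales areas by 2.
u-values: -1, -2, -5; range = -1 − (-5) = 4.
v-values: -9, 4, 7; range = 7 − (-9) = 16.
Area = (4 × 16) / 2 = 32.

32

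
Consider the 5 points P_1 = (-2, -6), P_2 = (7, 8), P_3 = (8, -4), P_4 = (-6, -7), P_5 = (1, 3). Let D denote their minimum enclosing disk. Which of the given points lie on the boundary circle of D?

P_2, P_4

A smallest enclosing disk is always determined by at most three of the input points on its boundary.
The farthest pair is P_2–P_4 with squared distance 394. The circle on this segment as diameter has centre (0.5, 0.5) and r² = 394/4 = 98.5.
Check P_1: distance² to centre = 48.5 ≤ 98.5, so it lies inside.
All remaining points lie in this disk, and no smaller disk contains both endpoints, so this is the minimum enclosing circle.
The points at distance exactly r from the centre are P_2, P_4 — 2 points.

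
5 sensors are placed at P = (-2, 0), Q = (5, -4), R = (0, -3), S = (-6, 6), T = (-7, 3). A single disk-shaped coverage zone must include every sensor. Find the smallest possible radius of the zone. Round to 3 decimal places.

A smallest enclosing disk is always determined by at most three of the input points on its boundary.
The farthest pair is Q–S with squared distance 221. The circle on this segment as diameter has centre (-0.5, 1) and r² = 221/4 = 55.25.
Check P: distance² to centre = 3.25 ≤ 55.25, so it lies inside.
All remaining points lie in this disk, and no smaller disk contains both endpoints, so this is the minimum enclosing circle.
r = √(55.25) ≈ 7.433.

7.433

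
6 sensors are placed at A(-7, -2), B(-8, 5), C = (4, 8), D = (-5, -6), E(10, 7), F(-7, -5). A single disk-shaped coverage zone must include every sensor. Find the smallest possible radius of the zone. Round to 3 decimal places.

The minimum enclosing circle of a finite set is fixed by two of the points (as a diameter) or three (as a circumcircle).
The farthest pair is E–F with squared distance 433. The circle on this segment as diameter has centre (1.5, 1) and r² = 433/4 = 108.25.
Check A: distance² to centre = 81.25 ≤ 108.25, so it lies inside.
All remaining points lie in this disk, and no smaller disk contains both endpoints, so this is the minimum enclosing circle.
r = √(108.25) ≈ 10.404.

10.404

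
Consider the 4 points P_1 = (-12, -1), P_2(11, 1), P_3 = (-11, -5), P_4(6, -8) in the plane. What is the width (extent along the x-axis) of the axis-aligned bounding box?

23

max x = 11, min x = -12, so width = 23.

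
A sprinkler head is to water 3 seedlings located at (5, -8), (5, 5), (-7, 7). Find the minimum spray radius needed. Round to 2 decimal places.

9.60

Call the three points A, B, C in the order given.
Side lengths²: AB² = 169, AC² = 369, BC² = 148.
Since AC² = 369 ≥ 169 + 148 = 317, the angle opposite AC is not acute, so the smallest enclosing circle has AC as diameter.
Centre = midpoint of AC = (-1, -0.5), r² = 369/4 = 92.25.
r = √(92.25) ≈ 9.60.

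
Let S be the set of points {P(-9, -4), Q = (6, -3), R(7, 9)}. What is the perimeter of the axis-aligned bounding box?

58

Width = max x − min x = 7 − (-9) = 16.
Height = max y − min y = 9 − (-4) = 13.
Perimeter = 2(16 + 13) = 58.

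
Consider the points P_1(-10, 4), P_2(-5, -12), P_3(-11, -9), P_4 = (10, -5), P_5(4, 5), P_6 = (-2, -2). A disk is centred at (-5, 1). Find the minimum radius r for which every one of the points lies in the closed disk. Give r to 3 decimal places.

The required radius is the distance from (-5, 1) to the farthest point.
Squared distances: 34, 169, 136, 261, 97, 18.
Maximum is 261, attained at P_4.
r = √261 ≈ 16.155.

16.155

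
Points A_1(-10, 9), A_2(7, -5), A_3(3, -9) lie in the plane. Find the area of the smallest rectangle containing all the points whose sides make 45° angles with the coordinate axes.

In coordinates u = x + y, v = x − y the rectangle is axis-aligned; the map (x,y)→(u,v) scales areas by 2.
u-values: -1, 2, -6; range = 2 − (-6) = 8.
v-values: -19, 12, 12; range = 12 − (-19) = 31.
Area = (8 × 31) / 2 = 124.

124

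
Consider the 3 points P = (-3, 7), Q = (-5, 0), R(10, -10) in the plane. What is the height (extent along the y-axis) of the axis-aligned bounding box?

max y = 7, min y = -10, so height = 17.

17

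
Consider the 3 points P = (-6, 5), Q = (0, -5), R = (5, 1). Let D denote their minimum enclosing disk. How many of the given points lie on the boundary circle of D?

3

Side lengths²: PQ² = 136, PR² = 137, QR² = 61.
Since PR² = 137 < 136 + 61 = 197, the triangle is acute, so the smallest enclosing circle is the circumcircle.
Circumcentre = (-103/86, 93/86), r² = 142069/3698.
The points at distance exactly r from the centre are P, Q, R — 3 points.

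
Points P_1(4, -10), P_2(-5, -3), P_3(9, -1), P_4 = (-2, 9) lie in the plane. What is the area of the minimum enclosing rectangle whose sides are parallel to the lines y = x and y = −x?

In coordinates u = x + y, v = x − y the rectangle is axis-aligned; the map (x,y)→(u,v) scales areas by 2.
u-values: -6, -8, 8, 7; range = 8 − (-8) = 16.
v-values: 14, -2, 10, -11; range = 14 − (-11) = 25.
Area = (16 × 25) / 2 = 200.

200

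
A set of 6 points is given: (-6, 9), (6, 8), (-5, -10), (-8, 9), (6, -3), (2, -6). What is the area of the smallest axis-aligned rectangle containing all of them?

266

x ranges over [-8, 6], width 14.
y ranges over [-10, 9], height 19.
Area = 14 × 19 = 266.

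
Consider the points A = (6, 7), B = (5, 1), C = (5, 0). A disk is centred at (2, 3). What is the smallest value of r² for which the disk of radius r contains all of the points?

32

The required radius is the distance from (2, 3) to the farthest point.
Squared distances: 32, 13, 18.
Maximum is 32, attained at A.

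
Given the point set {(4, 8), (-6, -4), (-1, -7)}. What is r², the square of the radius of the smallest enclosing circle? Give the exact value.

Call the three points A, B, C in the order given.
Side lengths²: AB² = 244, AC² = 250, BC² = 34.
Since AC² = 250 < 244 + 34 = 278, the triangle is acute, so the smallest enclosing circle is the circumcircle.
Circumcentre = (1/3, 8/9), r² = 5185/81.

5185/81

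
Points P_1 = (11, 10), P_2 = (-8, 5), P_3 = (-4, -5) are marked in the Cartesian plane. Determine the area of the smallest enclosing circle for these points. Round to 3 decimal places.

358.847

Side lengths²: P_1P_2² = 386, P_1P_3² = 450, P_2P_3² = 116.
Since P_1P_3² = 450 < 386 + 116 = 502, the triangle is acute, so the smallest enclosing circle is the circumcircle.
Circumcentre = (18/7, 24/7), r² = 5597/49.
Area = π·r² = π·5597/49 ≈ 358.847.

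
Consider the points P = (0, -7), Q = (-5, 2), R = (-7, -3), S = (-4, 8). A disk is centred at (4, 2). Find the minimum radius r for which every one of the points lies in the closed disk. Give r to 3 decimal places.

The required radius is the distance from (4, 2) to the farthest point.
Squared distances: 97, 81, 146, 100.
Maximum is 146, attained at R.
r = √146 ≈ 12.083.

12.083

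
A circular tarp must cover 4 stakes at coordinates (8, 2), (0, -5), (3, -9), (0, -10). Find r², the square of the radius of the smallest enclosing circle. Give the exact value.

52

The farthest pair is (8, 2)–(0, -10) with squared distance 208. The circle on this segment as diameter has centre (4, -4) and r² = 208/4 = 52.
Check (0, -5): distance² to centre = 17 ≤ 52, so it lies inside.
All remaining points lie in this disk, and no smaller disk contains both endpoints, so this is the minimum enclosing circle.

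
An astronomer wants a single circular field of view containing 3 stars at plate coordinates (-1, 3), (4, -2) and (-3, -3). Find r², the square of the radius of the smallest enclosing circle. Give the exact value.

Call the three points A, B, C in the order given.
Side lengths²: AB² = 50, AC² = 40, BC² = 50.
Since BC² = 50 < 50 + 40 = 90, the triangle is acute, so the smallest enclosing circle is the circumcircle.
Circumcentre = (0.25, -0.75), r² = 15.625.

15.625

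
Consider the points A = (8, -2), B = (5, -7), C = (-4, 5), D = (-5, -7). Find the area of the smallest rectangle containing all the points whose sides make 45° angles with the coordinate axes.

189

In coordinates u = x + y, v = x − y the rectangle is axis-aligned; the map (x,y)→(u,v) scales areas by 2.
u-values: 6, -2, 1, -12; range = 6 − (-12) = 18.
v-values: 10, 12, -9, 2; range = 12 − (-9) = 21.
Area = (18 × 21) / 2 = 189.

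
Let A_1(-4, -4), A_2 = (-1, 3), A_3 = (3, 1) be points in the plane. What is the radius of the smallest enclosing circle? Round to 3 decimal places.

4.309

Side lengths²: A_1A_2² = 58, A_1A_3² = 74, A_2A_3² = 20.
Since A_1A_3² = 74 < 58 + 20 = 78, the triangle is acute, so the smallest enclosing circle is the circumcircle.
Circumcentre = (-11/17, -22/17), r² = 5365/289.
r = √(5365/289) ≈ 4.309.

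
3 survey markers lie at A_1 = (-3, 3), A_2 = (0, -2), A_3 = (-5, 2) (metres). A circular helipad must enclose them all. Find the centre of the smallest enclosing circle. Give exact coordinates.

(-2.5, 0)

Side lengths²: A_1A_2² = 34, A_1A_3² = 5, A_2A_3² = 41.
Since A_2A_3² = 41 ≥ 34 + 5 = 39, the angle opposite A_2A_3 is not acute, so the smallest enclosing circle has A_2A_3 as diameter.
Centre = midpoint of A_2A_3 = (-2.5, 0), r² = 41/4 = 10.25.
Centre = (-2.5, 0).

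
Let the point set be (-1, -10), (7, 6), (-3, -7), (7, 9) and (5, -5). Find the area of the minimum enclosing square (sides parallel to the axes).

The bounding box has width 10 and height 19.
An axis-aligned square enclosing the set must have side ≥ max(width, height).
So the minimum side is max(10, 19) = 19.
Area = 19² = 361.

361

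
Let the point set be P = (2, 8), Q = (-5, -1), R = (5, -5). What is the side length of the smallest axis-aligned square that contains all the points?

13

The bounding box has width 10 and height 13.
An axis-aligned square enclosing the set must have side ≥ max(width, height).
So the minimum side is max(10, 13) = 13.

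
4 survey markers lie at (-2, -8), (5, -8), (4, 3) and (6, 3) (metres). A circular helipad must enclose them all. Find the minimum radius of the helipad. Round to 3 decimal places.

By Welzl's lemma the MEC is supported by two points (diametrically opposite) or three points (on a circumcircle).
The farthest pair is (-2, -8)–(6, 3) with squared distance 185. The circle on this segment as diameter has centre (2, -2.5) and r² = 185/4 = 46.25.
Check (5, -8): distance² to centre = 39.25 ≤ 46.25, so it lies inside.
All remaining points lie in this disk, and no smaller disk contains both endpoints, so this is the minimum enclosing circle.
r = √(46.25) ≈ 6.801.

6.801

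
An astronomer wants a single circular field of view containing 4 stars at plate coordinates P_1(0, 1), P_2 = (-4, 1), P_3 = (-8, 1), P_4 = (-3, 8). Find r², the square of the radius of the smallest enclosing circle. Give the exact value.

The minimum enclosing circle of a finite set is fixed by two of the points (as a diameter) or three (as a circumcircle).
The minimum enclosing circle is determined by three boundary points: P_1, P_3, P_4.
Their circumcentre is (-4, 24/7) with r² = 1073/49.
The farthest remaining point P_2 is at distance² 289/49 ≤ 1073/49.

1073/49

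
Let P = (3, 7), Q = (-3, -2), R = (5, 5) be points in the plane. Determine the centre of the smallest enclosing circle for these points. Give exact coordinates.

Side lengths²: PQ² = 117, PR² = 8, QR² = 113.
Since PQ² = 117 < 113 + 8 = 121, the triangle is acute, so the smallest enclosing circle is the circumcircle.
Circumcentre = (0.3, 2.3), r² = 29.38.
Centre = (0.3, 2.3).

(0.3, 2.3)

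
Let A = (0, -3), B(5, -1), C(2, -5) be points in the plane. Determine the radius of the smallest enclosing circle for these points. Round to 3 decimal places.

Side lengths²: AB² = 29, AC² = 8, BC² = 25.
Since AB² = 29 < 25 + 8 = 33, the triangle is acute, so the smallest enclosing circle is the circumcircle.
Circumcentre = (37/14, -33/14), r² = 725/98.
r = √(725/98) ≈ 2.720.

2.720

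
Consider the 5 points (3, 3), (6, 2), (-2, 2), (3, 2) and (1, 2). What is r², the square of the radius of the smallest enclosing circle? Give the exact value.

16

By Welzl's lemma the MEC is supported by two points (diametrically opposite) or three points (on a circumcircle).
The farthest pair is (6, 2)–(-2, 2) with squared distance 64. The circle on this segment as diameter has centre (2, 2) and r² = 64/4 = 16.
Check (3, 3): distance² to centre = 2 ≤ 16, so it lies inside.
All remaining points lie in this disk, and no smaller disk contains both endpoints, so this is the minimum enclosing circle.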